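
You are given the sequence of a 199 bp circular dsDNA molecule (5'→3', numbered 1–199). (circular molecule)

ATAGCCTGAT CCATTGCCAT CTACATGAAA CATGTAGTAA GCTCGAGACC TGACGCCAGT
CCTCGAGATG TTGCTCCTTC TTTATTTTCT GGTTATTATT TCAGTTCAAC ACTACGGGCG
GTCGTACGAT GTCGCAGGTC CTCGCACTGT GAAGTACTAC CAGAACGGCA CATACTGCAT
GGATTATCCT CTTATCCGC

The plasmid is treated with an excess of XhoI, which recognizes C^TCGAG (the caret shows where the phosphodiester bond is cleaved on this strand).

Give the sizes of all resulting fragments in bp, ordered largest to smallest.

179, 20 bp

XhoI sites (CTCGAG) start at positions 42, 62.
XhoI cuts after the first base of each site, so after positions 42, 62.
Circular molecule, 2 cuts → 2 fragments:
  43–62 → 20 bp
  63–199 then 1–42 → 137 + 42 = 179 bp
Sorted largest to smallest: 179, 20 bp.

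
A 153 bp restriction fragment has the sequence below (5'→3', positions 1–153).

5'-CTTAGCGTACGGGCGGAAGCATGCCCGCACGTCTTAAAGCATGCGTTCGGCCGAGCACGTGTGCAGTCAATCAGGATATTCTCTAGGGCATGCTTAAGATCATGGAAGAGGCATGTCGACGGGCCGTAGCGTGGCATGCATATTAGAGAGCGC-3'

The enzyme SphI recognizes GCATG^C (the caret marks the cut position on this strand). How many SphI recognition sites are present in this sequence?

4

GCATGC occurs starting at positions 19, 39, 88, 134.
SphI cuts at 4 sites.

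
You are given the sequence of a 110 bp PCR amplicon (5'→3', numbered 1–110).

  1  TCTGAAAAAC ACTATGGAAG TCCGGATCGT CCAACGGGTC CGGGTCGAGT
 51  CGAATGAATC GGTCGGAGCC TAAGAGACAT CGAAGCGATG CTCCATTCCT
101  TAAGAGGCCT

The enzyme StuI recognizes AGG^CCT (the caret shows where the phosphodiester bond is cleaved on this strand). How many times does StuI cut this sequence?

1

AGGCCT occurs starting at position 105.
StuI cuts at 1 site.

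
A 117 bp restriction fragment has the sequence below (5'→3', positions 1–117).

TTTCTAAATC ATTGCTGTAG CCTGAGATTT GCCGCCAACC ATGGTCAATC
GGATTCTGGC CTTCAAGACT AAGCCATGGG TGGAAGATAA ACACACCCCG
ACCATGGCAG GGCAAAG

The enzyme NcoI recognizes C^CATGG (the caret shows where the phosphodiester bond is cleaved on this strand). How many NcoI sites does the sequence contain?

3

CCATGG occurs starting at positions 39, 74, 102.
NcoI cuts at 3 sites.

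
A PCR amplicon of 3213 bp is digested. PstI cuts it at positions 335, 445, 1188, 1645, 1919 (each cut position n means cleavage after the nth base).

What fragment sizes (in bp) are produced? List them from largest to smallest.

1294, 743, 457, 335, 274, 110 bp

Linear molecule, 5 cuts → 6 fragments:
  335 − 0 = 335 bp
  445 − 335 = 110 bp
  1188 − 445 = 743 bp
  1645 − 1188 = 457 bp
  1919 − 1645 = 274 bp
  3213 − 1919 = 1294 bp
Sorted largest to smallest: 1294, 743, 457, 335, 274, 110 bp.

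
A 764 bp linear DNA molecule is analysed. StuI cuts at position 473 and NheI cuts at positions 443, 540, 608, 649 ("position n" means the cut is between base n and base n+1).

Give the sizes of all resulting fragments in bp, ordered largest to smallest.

Combined cut positions (sorted): 443, 473, 540, 608, 649.
Linear molecule, 5 cuts → 6 fragments:
  443 − 0 = 443 bp
  473 − 443 = 30 bp
  540 − 473 = 67 bp
  608 − 540 = 68 bp
  649 − 608 = 41 bp
  764 − 649 = 115 bp
Sorted largest to smallest: 443, 115, 68, 67, 41, 30 bp.

443, 115, 68, 67, 41, 30 bp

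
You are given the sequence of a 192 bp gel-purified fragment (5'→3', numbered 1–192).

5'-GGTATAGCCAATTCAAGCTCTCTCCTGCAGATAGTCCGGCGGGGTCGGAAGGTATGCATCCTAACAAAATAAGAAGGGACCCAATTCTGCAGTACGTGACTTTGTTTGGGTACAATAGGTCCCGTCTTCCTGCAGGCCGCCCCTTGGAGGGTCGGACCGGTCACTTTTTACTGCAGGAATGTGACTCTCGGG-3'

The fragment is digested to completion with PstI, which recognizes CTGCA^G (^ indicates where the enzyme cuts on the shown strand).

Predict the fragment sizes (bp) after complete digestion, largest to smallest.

62, 43, 41, 29, 17 bp

PstI sites (CTGCAG) start at positions 25, 87, 130, 171.
PstI cuts after base 5 of each site (before the last base), so after positions 29, 91, 134, 175.
Linear molecule, 4 cuts → 5 fragments:
  1–29 → 29 bp
  30–91 → 62 bp
  92–134 → 43 bp
  135–175 → 41 bp
  176–192 → 17 bp
Sorted largest to smallest: 62, 43, 41, 29, 17 bp.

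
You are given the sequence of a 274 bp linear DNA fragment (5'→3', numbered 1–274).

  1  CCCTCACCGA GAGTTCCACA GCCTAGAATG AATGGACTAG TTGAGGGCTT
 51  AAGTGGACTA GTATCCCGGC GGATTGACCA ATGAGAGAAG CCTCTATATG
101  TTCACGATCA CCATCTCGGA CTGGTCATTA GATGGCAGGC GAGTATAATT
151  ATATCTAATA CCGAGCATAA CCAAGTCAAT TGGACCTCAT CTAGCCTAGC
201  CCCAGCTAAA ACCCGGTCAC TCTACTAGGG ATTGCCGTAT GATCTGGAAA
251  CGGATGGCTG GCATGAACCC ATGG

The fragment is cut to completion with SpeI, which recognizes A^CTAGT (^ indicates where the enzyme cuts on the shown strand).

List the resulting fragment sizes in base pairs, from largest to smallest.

SpeI sites (ACTAGT) start at positions 36, 57.
SpeI cuts after the first base of each site, so after positions 36, 57.
Linear molecule, 2 cuts → 3 fragments:
  1–36 → 36 bp
  37–57 → 21 bp
  58–274 → 217 bp
Sorted largest to smallest: 217, 36, 21 bp.

217, 36, 21 bp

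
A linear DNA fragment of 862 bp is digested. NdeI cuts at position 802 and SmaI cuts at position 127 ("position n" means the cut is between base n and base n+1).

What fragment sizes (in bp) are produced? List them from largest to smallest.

675, 127, 60 bp

Combined cut positions (sorted): 127, 802.
Linear molecule, 2 cuts → 3 fragments:
  127 − 0 = 127 bp
  802 − 127 = 675 bp
  862 − 802 = 60 bp
Sorted largest to smallest: 675, 127, 60 bp.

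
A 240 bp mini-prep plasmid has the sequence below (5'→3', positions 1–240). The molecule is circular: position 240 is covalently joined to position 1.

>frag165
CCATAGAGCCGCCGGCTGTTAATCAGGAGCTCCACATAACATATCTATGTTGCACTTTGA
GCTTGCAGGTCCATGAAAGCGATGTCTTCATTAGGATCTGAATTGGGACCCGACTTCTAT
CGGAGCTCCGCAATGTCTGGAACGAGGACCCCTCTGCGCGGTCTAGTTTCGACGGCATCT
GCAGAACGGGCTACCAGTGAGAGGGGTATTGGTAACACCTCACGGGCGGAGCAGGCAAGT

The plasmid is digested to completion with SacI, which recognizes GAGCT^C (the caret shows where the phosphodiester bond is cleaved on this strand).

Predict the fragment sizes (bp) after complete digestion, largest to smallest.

144, 96 bp

SacI sites (GAGCTC) start at positions 27, 123.
SacI cuts after base 5 of each site (before the last base), so after positions 31, 127.
Circular molecule, 2 cuts → 2 fragments:
  32–127 → 96 bp
  128–240 then 1–31 → 113 + 31 = 144 bp
Sorted largest to smallest: 144, 96 bp.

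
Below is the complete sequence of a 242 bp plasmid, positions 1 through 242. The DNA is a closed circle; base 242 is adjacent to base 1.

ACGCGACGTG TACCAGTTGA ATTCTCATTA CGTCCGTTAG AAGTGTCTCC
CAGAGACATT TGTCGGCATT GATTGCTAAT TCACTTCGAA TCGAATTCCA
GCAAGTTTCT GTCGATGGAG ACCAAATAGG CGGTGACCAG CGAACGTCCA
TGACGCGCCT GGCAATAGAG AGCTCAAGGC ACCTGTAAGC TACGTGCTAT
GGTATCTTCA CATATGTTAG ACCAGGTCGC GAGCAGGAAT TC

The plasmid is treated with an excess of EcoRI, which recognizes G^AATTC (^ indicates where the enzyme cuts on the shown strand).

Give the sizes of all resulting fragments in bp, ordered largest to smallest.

EcoRI sites (GAATTC) start at positions 19, 93, 237.
EcoRI cuts after the first base of each site, so after positions 19, 93, 237.
Circular molecule, 3 cuts → 3 fragments:
  20–93 → 74 bp
  94–237 → 144 bp
  238–242 then 1–19 → 5 + 19 = 24 bp
Sorted largest to smallest: 144, 74, 24 bp.

144, 74, 24 bp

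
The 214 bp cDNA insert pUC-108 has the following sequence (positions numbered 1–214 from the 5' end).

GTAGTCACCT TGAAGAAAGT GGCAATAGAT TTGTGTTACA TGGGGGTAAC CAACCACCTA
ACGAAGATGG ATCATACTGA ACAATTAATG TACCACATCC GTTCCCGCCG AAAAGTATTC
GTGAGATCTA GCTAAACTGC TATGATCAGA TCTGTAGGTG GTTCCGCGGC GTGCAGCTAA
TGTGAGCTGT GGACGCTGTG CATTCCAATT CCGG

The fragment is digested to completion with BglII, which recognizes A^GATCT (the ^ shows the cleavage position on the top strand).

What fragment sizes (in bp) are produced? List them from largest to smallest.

124, 66, 24 bp

BglII sites (AGATCT) start at positions 124, 148.
BglII cuts after the first base of each site, so after positions 124, 148.
Linear molecule, 2 cuts → 3 fragments:
  1–124 → 124 bp
  125–148 → 24 bp
  149–214 → 66 bp
Sorted largest to smallest: 124, 66, 24 bp.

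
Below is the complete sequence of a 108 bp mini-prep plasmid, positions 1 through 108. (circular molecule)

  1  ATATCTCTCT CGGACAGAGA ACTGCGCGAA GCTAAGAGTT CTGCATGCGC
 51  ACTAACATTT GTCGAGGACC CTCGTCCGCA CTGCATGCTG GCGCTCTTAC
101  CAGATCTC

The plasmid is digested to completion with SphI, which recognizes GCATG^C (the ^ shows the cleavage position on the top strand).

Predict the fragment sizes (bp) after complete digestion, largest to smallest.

68, 40 bp

SphI sites (GCATGC) start at positions 43, 83.
SphI cuts after base 5 of each site (before the last base), so after positions 47, 87.
Circular molecule, 2 cuts → 2 fragments:
  48–87 → 40 bp
  88–108 then 1–47 → 21 + 47 = 68 bp
Sorted largest to smallest: 68, 40 bp.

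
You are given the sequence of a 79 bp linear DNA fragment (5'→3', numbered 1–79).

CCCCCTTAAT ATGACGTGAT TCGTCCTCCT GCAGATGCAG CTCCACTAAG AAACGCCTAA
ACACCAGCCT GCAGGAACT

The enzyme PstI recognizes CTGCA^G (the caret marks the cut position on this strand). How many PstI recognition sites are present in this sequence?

2

CTGCAG occurs starting at positions 29, 69.
PstI cuts at 2 sites.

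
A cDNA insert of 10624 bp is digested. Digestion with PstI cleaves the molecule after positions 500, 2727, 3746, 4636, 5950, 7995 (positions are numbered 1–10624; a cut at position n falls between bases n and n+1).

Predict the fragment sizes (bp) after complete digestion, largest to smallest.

2629, 2227, 2045, 1314, 1019, 890, 500 bp

Linear molecule, 6 cuts → 7 fragments:
  500 − 0 = 500 bp
  2727 − 500 = 2227 bp
  3746 − 2727 = 1019 bp
  4636 − 3746 = 890 bp
  5950 − 4636 = 1314 bp
  7995 − 5950 = 2045 bp
  10624 − 7995 = 2629 bp
Sorted largest to smallest: 2629, 2227, 2045, 1314, 1019, 890, 500 bp.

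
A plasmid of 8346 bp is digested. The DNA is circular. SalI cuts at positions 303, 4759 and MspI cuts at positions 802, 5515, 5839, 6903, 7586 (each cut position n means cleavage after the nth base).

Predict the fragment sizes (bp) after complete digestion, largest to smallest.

3957, 1064, 1063, 756, 683, 499, 324 bp

Combined cut positions (sorted): 303, 802, 4759, 5515, 5839, 6903, 7586.
Circular molecule, 7 cuts → 7 fragments:
  802 − 303 = 499 bp
  4759 − 802 = 3957 bp
  5515 − 4759 = 756 bp
  5839 − 5515 = 324 bp
  6903 − 5839 = 1064 bp
  7586 − 6903 = 683 bp
  wrap: 8346 − 7586 + 303 = 1063 bp
Sorted largest to smallest: 3957, 1064, 1063, 756, 683, 499, 324 bp.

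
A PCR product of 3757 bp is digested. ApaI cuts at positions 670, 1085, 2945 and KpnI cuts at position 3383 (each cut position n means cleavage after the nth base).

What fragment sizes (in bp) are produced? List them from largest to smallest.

Combined cut positions (sorted): 670, 1085, 2945, 3383.
Linear molecule, 4 cuts → 5 fragments:
  670 − 0 = 670 bp
  1085 − 670 = 415 bp
  2945 − 1085 = 1860 bp
  3383 − 2945 = 438 bp
  3757 − 3383 = 374 bp
Sorted largest to smallest: 1860, 670, 438, 415, 374 bp.

1860, 670, 438, 415, 374 bp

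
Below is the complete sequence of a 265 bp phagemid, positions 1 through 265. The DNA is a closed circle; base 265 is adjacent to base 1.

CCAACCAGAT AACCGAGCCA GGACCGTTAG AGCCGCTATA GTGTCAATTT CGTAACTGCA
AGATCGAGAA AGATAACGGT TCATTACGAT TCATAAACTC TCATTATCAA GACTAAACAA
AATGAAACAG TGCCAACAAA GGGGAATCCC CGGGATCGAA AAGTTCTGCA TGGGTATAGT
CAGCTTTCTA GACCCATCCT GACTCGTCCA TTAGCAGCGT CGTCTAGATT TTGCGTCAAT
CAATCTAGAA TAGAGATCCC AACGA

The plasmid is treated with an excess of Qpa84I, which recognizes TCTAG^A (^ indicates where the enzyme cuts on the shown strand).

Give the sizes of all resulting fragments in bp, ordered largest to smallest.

208, 36, 21 bp

Qpa84I sites (TCTAGA) start at positions 187, 223, 244.
Qpa84I cuts after base 5 of each site (before the last base), so after positions 191, 227, 248.
Circular molecule, 3 cuts → 3 fragments:
  192–227 → 36 bp
  228–248 → 21 bp
  249–265 then 1–191 → 17 + 191 = 208 bp
Sorted largest to smallest: 208, 36, 21 bp.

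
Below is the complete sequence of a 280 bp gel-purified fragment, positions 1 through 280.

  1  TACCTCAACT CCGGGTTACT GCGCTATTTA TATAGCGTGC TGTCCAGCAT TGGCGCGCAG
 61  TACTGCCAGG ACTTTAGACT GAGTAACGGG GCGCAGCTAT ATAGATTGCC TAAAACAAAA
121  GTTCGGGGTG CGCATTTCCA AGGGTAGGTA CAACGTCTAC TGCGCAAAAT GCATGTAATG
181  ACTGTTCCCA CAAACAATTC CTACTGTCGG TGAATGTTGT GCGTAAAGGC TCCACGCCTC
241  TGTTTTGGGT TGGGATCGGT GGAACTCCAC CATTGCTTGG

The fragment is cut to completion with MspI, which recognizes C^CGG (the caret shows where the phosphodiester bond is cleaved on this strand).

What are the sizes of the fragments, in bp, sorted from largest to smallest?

The MspI site (CCGG) starts at position 11.
MspI cuts after the first base of each site, so after position 11.
Linear molecule, 1 cut → 2 fragments:
  1–11 → 11 bp
  12–280 → 269 bp
Sorted largest to smallest: 269, 11 bp.

269, 11 bp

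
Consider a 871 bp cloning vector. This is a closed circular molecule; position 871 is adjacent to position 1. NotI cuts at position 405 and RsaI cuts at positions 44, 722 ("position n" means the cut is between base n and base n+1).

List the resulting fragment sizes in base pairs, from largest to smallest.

361, 317, 193 bp

Combined cut positions (sorted): 44, 405, 722.
Circular molecule, 3 cuts → 3 fragments:
  405 − 44 = 361 bp
  722 − 405 = 317 bp
  wrap: 871 − 722 + 44 = 193 bp
Sorted largest to smallest: 361, 317, 193 bp.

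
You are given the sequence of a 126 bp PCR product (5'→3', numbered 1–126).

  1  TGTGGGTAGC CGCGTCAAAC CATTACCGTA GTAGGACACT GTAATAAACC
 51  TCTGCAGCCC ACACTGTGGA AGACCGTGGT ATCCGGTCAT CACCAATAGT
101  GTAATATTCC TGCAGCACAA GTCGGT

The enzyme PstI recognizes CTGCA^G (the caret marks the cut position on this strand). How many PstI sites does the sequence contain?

CTGCAG occurs starting at positions 52, 110.
PstI cuts at 2 sites.

2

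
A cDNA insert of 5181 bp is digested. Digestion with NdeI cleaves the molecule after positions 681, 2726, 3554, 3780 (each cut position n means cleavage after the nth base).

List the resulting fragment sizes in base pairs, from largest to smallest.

Linear molecule, 4 cuts → 5 fragments:
  681 − 0 = 681 bp
  2726 − 681 = 2045 bp
  3554 − 2726 = 828 bp
  3780 − 3554 = 226 bp
  5181 − 3780 = 1401 bp
Sorted largest to smallest: 2045, 1401, 828, 681, 226 bp.

2045, 1401, 828, 681, 226 bp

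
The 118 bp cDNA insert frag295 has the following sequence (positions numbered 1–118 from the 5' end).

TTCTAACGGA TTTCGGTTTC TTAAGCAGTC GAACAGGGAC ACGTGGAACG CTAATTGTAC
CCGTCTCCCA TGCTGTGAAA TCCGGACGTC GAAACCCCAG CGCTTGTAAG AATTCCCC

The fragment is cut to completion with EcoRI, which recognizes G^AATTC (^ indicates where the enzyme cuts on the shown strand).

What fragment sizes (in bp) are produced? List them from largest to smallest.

The EcoRI site (GAATTC) starts at position 110.
EcoRI cuts after the first base of each site, so after position 110.
Linear molecule, 1 cut → 2 fragments:
  1–110 → 110 bp
  111–118 → 8 bp
Sorted largest to smallest: 110, 8 bp.

110, 8 bp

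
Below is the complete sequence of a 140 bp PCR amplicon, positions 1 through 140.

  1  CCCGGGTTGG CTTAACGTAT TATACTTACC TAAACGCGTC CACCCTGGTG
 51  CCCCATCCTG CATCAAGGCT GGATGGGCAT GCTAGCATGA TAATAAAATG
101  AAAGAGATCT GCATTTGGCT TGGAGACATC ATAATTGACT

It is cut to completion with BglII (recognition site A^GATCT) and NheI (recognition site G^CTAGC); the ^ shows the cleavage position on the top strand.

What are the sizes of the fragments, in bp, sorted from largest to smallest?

81, 35, 24 bp

The BglII site (AGATCT) starts at position 105.
BglII cuts after the first base of each site, so after position 105.
The NheI site (GCTAGC) starts at position 81.
NheI cuts after the first base of each site, so after position 81.
Combined cut positions: 81, 105.
Linear molecule, 2 cuts → 3 fragments:
  1–81 → 81 bp
  82–105 → 24 bp
  106–140 → 35 bp
Sorted largest to smallest: 81, 35, 24 bp.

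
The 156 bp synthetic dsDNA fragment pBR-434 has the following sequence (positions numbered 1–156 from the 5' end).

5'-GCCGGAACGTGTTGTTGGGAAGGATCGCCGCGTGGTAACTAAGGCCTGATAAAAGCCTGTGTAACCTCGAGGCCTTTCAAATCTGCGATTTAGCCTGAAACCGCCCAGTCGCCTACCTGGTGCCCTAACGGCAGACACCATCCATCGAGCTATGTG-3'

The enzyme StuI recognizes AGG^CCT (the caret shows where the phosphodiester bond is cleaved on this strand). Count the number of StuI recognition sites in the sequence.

AGGCCT occurs starting at positions 42, 70.
StuI cuts at 2 sites.

2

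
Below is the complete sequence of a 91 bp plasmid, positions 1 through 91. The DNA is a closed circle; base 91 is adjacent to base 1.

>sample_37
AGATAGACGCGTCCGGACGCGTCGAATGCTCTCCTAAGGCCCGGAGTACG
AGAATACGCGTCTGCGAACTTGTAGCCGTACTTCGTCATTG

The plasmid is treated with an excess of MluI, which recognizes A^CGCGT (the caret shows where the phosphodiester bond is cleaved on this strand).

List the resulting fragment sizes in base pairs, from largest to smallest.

42, 39, 10 bp

MluI sites (ACGCGT) start at positions 7, 17, 56.
MluI cuts after the first base of each site, so after positions 7, 17, 56.
Circular molecule, 3 cuts → 3 fragments:
  8–17 → 10 bp
  18–56 → 39 bp
  57–91 then 1–7 → 35 + 7 = 42 bp
Sorted largest to smallest: 42, 39, 10 bp.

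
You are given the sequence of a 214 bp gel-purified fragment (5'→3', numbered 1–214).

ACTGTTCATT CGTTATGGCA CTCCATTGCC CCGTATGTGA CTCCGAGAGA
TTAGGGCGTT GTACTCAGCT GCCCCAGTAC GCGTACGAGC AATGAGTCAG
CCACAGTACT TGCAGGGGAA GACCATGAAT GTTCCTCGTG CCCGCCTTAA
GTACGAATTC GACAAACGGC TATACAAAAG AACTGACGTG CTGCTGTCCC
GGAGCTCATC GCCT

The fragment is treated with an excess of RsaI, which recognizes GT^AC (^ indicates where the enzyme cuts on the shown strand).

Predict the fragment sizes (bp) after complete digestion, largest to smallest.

62, 62, 45, 23, 16, 6 bp

RsaI sites (GTAC) start at positions 61, 77, 83, 106, 151.
RsaI cuts after base 2 of each site, so after positions 62, 78, 84, 107, 152.
Linear molecule, 5 cuts → 6 fragments:
  1–62 → 62 bp
  63–78 → 16 bp
  79–84 → 6 bp
  85–107 → 23 bp
  108–152 → 45 bp
  153–214 → 62 bp
Sorted largest to smallest: 62, 62, 45, 23, 16, 6 bp.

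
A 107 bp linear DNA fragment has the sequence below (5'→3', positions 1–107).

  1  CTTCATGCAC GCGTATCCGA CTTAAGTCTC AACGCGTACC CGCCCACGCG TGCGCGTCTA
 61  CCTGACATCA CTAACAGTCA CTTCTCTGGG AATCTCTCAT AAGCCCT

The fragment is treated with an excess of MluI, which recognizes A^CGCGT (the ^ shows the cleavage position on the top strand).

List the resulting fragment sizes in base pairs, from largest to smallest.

MluI sites (ACGCGT) start at positions 9, 32, 46.
MluI cuts after the first base of each site, so after positions 9, 32, 46.
Linear molecule, 3 cuts → 4 fragments:
  1–9 → 9 bp
  10–32 → 23 bp
  33–46 → 14 bp
  47–107 → 61 bp
Sorted largest to smallest: 61, 23, 14, 9 bp.

61, 23, 14, 9 bp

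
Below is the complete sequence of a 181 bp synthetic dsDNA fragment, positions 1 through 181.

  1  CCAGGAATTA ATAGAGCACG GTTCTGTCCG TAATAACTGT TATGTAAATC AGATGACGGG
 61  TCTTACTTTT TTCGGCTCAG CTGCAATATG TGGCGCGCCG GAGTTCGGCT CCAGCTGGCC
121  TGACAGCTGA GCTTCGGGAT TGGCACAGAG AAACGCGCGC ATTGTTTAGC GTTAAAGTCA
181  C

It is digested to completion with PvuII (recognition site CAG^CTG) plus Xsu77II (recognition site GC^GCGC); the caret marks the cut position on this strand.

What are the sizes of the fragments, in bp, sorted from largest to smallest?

PvuII sites (CAGCTG) start at positions 78, 112, 124.
PvuII cuts after base 3 of each site, so after positions 80, 114, 126.
Xsu77II sites (GCGCGC) start at positions 93, 155.
Xsu77II cuts after base 2 of each site, so after positions 94, 156.
Combined cut positions: 80, 94, 114, 126, 156.
Linear molecule, 5 cuts → 6 fragments:
  1–80 → 80 bp
  81–94 → 14 bp
  95–114 → 20 bp
  115–126 → 12 bp
  127–156 → 30 bp
  157–181 → 25 bp
Sorted largest to smallest: 80, 30, 25, 20, 14, 12 bp.

80, 30, 25, 20, 14, 12 bp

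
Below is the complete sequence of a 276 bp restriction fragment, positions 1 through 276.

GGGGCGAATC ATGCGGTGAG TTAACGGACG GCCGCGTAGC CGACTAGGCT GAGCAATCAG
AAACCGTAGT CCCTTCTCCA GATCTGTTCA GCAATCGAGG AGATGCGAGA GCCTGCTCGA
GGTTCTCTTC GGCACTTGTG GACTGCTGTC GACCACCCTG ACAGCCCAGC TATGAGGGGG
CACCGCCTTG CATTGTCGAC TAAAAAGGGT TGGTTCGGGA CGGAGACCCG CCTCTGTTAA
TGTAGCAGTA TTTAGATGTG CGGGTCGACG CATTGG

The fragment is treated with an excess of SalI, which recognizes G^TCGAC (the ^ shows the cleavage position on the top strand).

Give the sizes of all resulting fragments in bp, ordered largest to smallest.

148, 69, 47, 12 bp

SalI sites (GTCGAC) start at positions 148, 195, 264.
SalI cuts after the first base of each site, so after positions 148, 195, 264.
Linear molecule, 3 cuts → 4 fragments:
  1–148 → 148 bp
  149–195 → 47 bp
  196–264 → 69 bp
  265–276 → 12 bp
Sorted largest to smallest: 148, 69, 47, 12 bp.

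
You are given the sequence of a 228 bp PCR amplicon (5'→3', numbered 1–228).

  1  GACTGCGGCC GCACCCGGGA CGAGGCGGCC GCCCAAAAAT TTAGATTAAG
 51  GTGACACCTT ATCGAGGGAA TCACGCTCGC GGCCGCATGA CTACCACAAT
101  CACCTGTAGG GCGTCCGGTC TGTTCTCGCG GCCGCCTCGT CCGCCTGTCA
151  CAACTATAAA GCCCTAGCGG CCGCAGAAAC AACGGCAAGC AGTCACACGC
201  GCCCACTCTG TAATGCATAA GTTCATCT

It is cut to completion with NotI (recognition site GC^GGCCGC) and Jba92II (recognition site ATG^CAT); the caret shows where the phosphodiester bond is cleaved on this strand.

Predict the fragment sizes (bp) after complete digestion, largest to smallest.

54, 49, 47, 39, 20, 13, 6 bp

NotI sites (GCGGCCGC) start at positions 5, 25, 79, 128, 167.
NotI cuts after base 2 of each site, so after positions 6, 26, 80, 129, 168.
The Jba92II site (ATGCAT) starts at position 213.
Jba92II cuts after base 3 of each site, so after position 215.
Combined cut positions: 6, 26, 80, 129, 168, 215.
Linear molecule, 6 cuts → 7 fragments:
  1–6 → 6 bp
  7–26 → 20 bp
  27–80 → 54 bp
  81–129 → 49 bp
  130–168 → 39 bp
  169–215 → 47 bp
  216–228 → 13 bp
Sorted largest to smallest: 54, 49, 47, 39, 20, 13, 6 bp.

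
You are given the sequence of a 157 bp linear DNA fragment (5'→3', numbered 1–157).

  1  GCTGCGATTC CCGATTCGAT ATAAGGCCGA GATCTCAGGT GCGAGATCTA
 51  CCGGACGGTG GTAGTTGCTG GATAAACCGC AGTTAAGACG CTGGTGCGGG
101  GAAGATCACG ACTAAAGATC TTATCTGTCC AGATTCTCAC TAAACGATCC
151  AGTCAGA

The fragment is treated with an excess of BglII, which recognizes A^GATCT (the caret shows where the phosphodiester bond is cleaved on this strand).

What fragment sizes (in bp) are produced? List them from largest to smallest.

BglII sites (AGATCT) start at positions 30, 44, 116.
BglII cuts after the first base of each site, so after positions 30, 44, 116.
Linear molecule, 3 cuts → 4 fragments:
  1–30 → 30 bp
  31–44 → 14 bp
  45–116 → 72 bp
  117–157 → 41 bp
Sorted largest to smallest: 72, 41, 30, 14 bp.

72, 41, 30, 14 bp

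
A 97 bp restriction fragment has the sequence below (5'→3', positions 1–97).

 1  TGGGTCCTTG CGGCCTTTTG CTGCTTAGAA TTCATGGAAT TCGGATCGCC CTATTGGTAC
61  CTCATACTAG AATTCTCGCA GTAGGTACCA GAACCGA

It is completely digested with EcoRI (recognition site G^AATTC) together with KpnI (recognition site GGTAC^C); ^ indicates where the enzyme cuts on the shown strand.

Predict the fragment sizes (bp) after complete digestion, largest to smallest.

28, 23, 18, 10, 9, 9 bp

EcoRI sites (GAATTC) start at positions 28, 37, 70.
EcoRI cuts after the first base of each site, so after positions 28, 37, 70.
KpnI sites (GGTACC) start at positions 56, 84.
KpnI cuts after base 5 of each site (before the last base), so after positions 60, 88.
Combined cut positions: 28, 37, 60, 70, 88.
Linear molecule, 5 cuts → 6 fragments:
  1–28 → 28 bp
  29–37 → 9 bp
  38–60 → 23 bp
  61–70 → 10 bp
  71–88 → 18 bp
  89–97 → 9 bp
Sorted largest to smallest: 28, 23, 18, 10, 9, 9 bp.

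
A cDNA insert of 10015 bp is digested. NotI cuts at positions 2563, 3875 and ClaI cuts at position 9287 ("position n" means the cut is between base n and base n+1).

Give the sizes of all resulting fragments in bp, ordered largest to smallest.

Combined cut positions (sorted): 2563, 3875, 9287.
Linear molecule, 3 cuts → 4 fragments:
  2563 − 0 = 2563 bp
  3875 − 2563 = 1312 bp
  9287 − 3875 = 5412 bp
  10015 − 9287 = 728 bp
Sorted largest to smallest: 5412, 2563, 1312, 728 bp.

5412, 2563, 1312, 728 bp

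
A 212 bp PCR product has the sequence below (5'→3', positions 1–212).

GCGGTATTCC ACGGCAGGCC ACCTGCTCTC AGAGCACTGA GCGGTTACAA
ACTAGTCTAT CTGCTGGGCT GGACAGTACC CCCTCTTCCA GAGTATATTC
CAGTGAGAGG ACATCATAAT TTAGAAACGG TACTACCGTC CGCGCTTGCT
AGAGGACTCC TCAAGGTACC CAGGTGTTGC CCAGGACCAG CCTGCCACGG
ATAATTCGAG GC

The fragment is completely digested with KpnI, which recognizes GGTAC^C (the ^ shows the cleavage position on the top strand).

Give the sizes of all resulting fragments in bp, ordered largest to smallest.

169, 43 bp

The KpnI site (GGTACC) starts at position 165.
KpnI cuts after base 5 of each site (before the last base), so after position 169.
Linear molecule, 1 cut → 2 fragments:
  1–169 → 169 bp
  170–212 → 43 bp
Sorted largest to smallest: 169, 43 bp.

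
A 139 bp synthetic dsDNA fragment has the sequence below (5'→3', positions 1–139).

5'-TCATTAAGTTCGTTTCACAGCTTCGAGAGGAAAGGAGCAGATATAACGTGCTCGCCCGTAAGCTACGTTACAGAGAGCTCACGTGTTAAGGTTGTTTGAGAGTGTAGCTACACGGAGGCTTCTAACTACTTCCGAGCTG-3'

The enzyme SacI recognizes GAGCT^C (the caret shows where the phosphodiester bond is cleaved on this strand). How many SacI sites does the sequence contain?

1

GAGCTC occurs starting at position 75.
SacI cuts at 1 site.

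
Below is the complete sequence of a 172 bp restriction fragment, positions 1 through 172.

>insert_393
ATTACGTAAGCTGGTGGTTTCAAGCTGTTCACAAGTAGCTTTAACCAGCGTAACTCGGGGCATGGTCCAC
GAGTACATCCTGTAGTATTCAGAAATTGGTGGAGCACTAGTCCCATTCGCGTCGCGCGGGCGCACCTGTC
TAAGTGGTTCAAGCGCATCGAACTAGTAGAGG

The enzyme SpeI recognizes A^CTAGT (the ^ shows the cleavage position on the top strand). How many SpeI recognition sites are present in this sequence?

ACTAGT occurs starting at positions 106, 162.
SpeI cuts at 2 sites.

2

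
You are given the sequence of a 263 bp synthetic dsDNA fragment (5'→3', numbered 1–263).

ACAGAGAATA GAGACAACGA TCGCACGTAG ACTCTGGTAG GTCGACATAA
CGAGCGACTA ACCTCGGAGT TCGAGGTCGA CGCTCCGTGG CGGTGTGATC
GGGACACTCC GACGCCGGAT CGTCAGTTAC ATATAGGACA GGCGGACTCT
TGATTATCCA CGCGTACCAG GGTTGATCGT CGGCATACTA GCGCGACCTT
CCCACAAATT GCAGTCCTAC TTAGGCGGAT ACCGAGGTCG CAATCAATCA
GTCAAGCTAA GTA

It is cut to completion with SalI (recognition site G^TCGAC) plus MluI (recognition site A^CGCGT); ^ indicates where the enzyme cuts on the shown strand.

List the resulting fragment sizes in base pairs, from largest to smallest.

SalI sites (GTCGAC) start at positions 41, 76.
SalI cuts after the first base of each site, so after positions 41, 76.
The MluI site (ACGCGT) starts at position 160.
MluI cuts after the first base of each site, so after position 160.
Combined cut positions: 41, 76, 160.
Linear molecule, 3 cuts → 4 fragments:
  1–41 → 41 bp
  42–76 → 35 bp
  77–160 → 84 bp
  161–263 → 103 bp
Sorted largest to smallest: 103, 84, 41, 35 bp.

103, 84, 41, 35 bp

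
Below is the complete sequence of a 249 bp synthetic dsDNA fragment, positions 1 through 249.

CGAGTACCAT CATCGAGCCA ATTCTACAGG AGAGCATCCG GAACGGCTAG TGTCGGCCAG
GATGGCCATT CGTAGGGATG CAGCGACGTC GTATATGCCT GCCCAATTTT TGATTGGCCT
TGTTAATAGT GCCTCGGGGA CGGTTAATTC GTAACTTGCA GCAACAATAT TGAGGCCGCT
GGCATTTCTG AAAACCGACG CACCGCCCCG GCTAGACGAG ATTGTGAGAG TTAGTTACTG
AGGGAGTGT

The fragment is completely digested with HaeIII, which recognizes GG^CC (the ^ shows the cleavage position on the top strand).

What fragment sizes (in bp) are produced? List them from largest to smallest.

74, 58, 56, 52, 9 bp

HaeIII sites (GGCC) start at positions 55, 64, 116, 174.
HaeIII cuts after base 2 of each site, so after positions 56, 65, 117, 175.
Linear molecule, 4 cuts → 5 fragments:
  1–56 → 56 bp
  57–65 → 9 bp
  66–117 → 52 bp
  118–175 → 58 bp
  176–249 → 74 bp
Sorted largest to smallest: 74, 58, 56, 52, 9 bp.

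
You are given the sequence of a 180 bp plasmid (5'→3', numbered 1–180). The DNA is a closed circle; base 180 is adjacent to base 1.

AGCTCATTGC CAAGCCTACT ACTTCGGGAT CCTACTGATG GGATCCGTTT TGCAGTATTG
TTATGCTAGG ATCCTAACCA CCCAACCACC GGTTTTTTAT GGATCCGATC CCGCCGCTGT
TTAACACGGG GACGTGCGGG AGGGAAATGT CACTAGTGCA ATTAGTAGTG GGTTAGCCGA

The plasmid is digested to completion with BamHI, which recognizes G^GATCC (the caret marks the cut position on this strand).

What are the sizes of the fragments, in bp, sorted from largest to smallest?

BamHI sites (GGATCC) start at positions 27, 41, 69, 101.
BamHI cuts after the first base of each site, so after positions 27, 41, 69, 101.
Circular molecule, 4 cuts → 4 fragments:
  28–41 → 14 bp
  42–69 → 28 bp
  70–101 → 32 bp
  102–180 then 1–27 → 79 + 27 = 106 bp
Sorted largest to smallest: 106, 32, 28, 14 bp.

106, 32, 28, 14 bp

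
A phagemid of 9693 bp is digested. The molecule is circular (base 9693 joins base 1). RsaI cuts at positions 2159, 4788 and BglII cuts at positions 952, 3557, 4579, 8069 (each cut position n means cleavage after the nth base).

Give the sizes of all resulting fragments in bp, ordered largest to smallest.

3281, 2576, 1398, 1207, 1022, 209 bp

Combined cut positions (sorted): 952, 2159, 3557, 4579, 4788, 8069.
Circular molecule, 6 cuts → 6 fragments:
  2159 − 952 = 1207 bp
  3557 − 2159 = 1398 bp
  4579 − 3557 = 1022 bp
  4788 − 4579 = 209 bp
  8069 − 4788 = 3281 bp
  wrap: 9693 − 8069 + 952 = 2576 bp
Sorted largest to smallest: 3281, 2576, 1398, 1207, 1022, 209 bp.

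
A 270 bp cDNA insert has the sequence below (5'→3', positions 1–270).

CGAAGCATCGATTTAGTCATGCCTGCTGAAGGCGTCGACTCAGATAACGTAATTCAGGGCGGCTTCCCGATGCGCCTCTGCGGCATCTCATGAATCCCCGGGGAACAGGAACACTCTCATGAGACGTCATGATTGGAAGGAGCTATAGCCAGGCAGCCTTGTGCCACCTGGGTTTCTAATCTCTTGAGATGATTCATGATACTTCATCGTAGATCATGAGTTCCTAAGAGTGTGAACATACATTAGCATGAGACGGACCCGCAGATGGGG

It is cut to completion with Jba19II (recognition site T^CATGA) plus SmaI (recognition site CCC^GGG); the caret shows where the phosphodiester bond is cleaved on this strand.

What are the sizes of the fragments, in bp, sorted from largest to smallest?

Jba19II sites (TCATGA) start at positions 88, 117, 127, 194, 214.
Jba19II cuts after the first base of each site, so after positions 88, 117, 127, 194, 214.
The SmaI site (CCCGGG) starts at position 97.
SmaI cuts after base 3 of each site, so after position 99.
Combined cut positions: 88, 99, 117, 127, 194, 214.
Linear molecule, 6 cuts → 7 fragments:
  1–88 → 88 bp
  89–99 → 11 bp
  100–117 → 18 bp
  118–127 → 10 bp
  128–194 → 67 bp
  195–214 → 20 bp
  215–270 → 56 bp
Sorted largest to smallest: 88, 67, 56, 20, 18, 11, 10 bp.

88, 67, 56, 20, 18, 11, 10 bp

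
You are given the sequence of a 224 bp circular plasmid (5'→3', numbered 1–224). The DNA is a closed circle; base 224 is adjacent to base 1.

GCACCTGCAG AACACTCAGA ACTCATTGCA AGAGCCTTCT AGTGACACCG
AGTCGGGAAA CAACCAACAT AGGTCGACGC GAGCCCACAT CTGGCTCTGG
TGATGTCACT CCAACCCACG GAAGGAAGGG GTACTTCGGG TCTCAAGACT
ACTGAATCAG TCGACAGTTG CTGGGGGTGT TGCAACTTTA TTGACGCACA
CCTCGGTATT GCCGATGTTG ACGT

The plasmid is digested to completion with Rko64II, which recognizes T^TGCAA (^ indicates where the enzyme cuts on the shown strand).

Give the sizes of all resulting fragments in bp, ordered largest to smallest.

Rko64II sites (TTGCAA) start at positions 26, 180.
Rko64II cuts after the first base of each site, so after positions 26, 180.
Circular molecule, 2 cuts → 2 fragments:
  27–180 → 154 bp
  181–224 then 1–26 → 44 + 26 = 70 bp
Sorted largest to smallest: 154, 70 bp.

154, 70 bp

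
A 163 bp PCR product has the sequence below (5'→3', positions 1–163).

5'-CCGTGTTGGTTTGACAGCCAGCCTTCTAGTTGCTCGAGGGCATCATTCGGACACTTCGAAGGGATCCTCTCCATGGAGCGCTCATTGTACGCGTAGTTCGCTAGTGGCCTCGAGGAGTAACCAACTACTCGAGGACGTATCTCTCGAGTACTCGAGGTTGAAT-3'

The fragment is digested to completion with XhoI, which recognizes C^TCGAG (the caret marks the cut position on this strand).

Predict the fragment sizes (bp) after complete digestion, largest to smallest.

76, 33, 19, 15, 12, 8 bp

XhoI sites (CTCGAG) start at positions 33, 109, 128, 143, 151.
XhoI cuts after the first base of each site, so after positions 33, 109, 128, 143, 151.
Linear molecule, 5 cuts → 6 fragments:
  1–33 → 33 bp
  34–109 → 76 bp
  110–128 → 19 bp
  129–143 → 15 bp
  144–151 → 8 bp
  152–163 → 12 bp
Sorted largest to smallest: 76, 33, 19, 15, 12, 8 bp.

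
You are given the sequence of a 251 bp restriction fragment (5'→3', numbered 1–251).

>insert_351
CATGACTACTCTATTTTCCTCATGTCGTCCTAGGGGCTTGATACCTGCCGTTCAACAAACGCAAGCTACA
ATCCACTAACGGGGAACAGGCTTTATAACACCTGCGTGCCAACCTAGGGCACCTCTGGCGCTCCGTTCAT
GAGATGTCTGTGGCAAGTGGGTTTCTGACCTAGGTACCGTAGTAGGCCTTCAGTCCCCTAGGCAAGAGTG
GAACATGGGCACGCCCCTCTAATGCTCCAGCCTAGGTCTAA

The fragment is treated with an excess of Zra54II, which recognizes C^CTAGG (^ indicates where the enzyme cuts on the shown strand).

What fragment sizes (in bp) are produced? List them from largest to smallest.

Zra54II sites (CCTAGG) start at positions 29, 113, 169, 197, 241.
Zra54II cuts after the first base of each site, so after positions 29, 113, 169, 197, 241.
Linear molecule, 5 cuts → 6 fragments:
  1–29 → 29 bp
  30–113 → 84 bp
  114–169 → 56 bp
  170–197 → 28 bp
  198–241 → 44 bp
  242–251 → 10 bp
Sorted largest to smallest: 84, 56, 44, 29, 28, 10 bp.

84, 56, 44, 29, 28, 10 bp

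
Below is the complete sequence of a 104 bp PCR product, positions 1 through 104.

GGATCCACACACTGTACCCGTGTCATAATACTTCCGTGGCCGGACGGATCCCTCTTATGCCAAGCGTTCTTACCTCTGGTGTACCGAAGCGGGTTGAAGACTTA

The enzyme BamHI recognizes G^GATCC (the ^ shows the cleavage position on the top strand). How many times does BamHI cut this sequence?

2

GGATCC occurs starting at positions 1, 46.
BamHI cuts at 2 sites.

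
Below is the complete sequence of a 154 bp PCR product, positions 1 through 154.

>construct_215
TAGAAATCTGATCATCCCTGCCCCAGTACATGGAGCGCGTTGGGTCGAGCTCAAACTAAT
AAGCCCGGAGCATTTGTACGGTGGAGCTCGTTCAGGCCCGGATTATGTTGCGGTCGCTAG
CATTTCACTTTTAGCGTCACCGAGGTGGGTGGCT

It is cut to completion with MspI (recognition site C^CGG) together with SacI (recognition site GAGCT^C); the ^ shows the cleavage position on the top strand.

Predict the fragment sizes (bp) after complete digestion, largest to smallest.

MspI sites (CCGG) start at positions 65, 98.
MspI cuts after the first base of each site, so after positions 65, 98.
SacI sites (GAGCTC) start at positions 47, 84.
SacI cuts after base 5 of each site (before the last base), so after positions 51, 88.
Combined cut positions: 51, 65, 88, 98.
Linear molecule, 4 cuts → 5 fragments:
  1–51 → 51 bp
  52–65 → 14 bp
  66–88 → 23 bp
  89–98 → 10 bp
  99–154 → 56 bp
Sorted largest to smallest: 56, 51, 23, 14, 10 bp.

56, 51, 23, 14, 10 bp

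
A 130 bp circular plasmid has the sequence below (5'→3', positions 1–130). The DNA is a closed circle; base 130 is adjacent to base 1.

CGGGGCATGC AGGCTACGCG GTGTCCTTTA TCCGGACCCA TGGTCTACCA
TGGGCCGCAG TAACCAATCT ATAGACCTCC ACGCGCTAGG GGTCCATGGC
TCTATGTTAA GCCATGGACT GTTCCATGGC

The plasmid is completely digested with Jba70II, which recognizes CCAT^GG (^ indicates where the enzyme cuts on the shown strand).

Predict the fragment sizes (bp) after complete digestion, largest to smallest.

Jba70II sites (CCATGG) start at positions 38, 48, 94, 112, 124.
Jba70II cuts after base 4 of each site, so after positions 41, 51, 97, 115, 127.
Circular molecule, 5 cuts → 5 fragments:
  42–51 → 10 bp
  52–97 → 46 bp
  98–115 → 18 bp
  116–127 → 12 bp
  128–130 then 1–41 → 3 + 41 = 44 bp
Sorted largest to smallest: 46, 44, 18, 12, 10 bp.

46, 44, 18, 12, 10 bp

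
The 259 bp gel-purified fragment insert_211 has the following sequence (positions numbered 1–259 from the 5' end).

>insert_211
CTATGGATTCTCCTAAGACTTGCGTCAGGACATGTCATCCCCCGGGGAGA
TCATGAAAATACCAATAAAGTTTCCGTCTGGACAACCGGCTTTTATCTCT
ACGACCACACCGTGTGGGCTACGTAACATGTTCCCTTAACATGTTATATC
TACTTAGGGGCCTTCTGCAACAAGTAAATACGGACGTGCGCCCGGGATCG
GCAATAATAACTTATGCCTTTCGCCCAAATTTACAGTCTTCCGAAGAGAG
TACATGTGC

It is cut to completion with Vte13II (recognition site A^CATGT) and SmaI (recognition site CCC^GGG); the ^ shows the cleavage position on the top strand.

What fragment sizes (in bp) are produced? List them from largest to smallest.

Vte13II sites (ACATGT) start at positions 30, 126, 139, 252.
Vte13II cuts after the first base of each site, so after positions 30, 126, 139, 252.
SmaI sites (CCCGGG) start at positions 41, 191.
SmaI cuts after base 3 of each site, so after positions 43, 193.
Combined cut positions: 30, 43, 126, 139, 193, 252.
Linear molecule, 6 cuts → 7 fragments:
  1–30 → 30 bp
  31–43 → 13 bp
  44–126 → 83 bp
  127–139 → 13 bp
  140–193 → 54 bp
  194–252 → 59 bp
  253–259 → 7 bp
Sorted largest to smallest: 83, 59, 54, 30, 13, 13, 7 bp.

83, 59, 54, 30, 13, 13, 7 bp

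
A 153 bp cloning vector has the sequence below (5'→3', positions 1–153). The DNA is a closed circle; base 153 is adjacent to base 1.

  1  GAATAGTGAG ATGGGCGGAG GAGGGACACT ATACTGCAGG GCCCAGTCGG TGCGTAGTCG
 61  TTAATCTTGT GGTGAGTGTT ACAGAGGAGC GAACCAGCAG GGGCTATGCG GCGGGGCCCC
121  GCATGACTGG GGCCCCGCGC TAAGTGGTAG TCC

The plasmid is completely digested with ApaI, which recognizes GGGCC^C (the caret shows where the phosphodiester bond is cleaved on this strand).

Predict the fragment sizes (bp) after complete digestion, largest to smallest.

75, 62, 16 bp

ApaI sites (GGGCCC) start at positions 39, 114, 130.
ApaI cuts after base 5 of each site (before the last base), so after positions 43, 118, 134.
Circular molecule, 3 cuts → 3 fragments:
  44–118 → 75 bp
  119–134 → 16 bp
  135–153 then 1–43 → 19 + 43 = 62 bp
Sorted largest to smallest: 75, 62, 16 bp.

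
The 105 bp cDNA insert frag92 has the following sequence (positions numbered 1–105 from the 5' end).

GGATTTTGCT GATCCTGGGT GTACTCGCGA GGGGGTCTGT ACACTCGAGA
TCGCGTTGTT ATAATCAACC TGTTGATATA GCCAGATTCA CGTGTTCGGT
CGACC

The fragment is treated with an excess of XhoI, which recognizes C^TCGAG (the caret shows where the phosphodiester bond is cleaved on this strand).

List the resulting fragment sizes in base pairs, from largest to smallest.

61, 44 bp

The XhoI site (CTCGAG) starts at position 44.
XhoI cuts after the first base of each site, so after position 44.
Linear molecule, 1 cut → 2 fragments:
  1–44 → 44 bp
  45–105 → 61 bp
Sorted largest to smallest: 61, 44 bp.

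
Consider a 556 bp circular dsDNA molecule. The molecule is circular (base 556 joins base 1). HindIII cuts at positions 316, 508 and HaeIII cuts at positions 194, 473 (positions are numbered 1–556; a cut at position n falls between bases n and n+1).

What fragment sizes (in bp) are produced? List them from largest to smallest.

Combined cut positions (sorted): 194, 316, 473, 508.
Circular molecule, 4 cuts → 4 fragments:
  316 − 194 = 122 bp
  473 − 316 = 157 bp
  508 − 473 = 35 bp
  wrap: 556 − 508 + 194 = 242 bp
Sorted largest to smallest: 242, 157, 122, 35 bp.

242, 157, 122, 35 bp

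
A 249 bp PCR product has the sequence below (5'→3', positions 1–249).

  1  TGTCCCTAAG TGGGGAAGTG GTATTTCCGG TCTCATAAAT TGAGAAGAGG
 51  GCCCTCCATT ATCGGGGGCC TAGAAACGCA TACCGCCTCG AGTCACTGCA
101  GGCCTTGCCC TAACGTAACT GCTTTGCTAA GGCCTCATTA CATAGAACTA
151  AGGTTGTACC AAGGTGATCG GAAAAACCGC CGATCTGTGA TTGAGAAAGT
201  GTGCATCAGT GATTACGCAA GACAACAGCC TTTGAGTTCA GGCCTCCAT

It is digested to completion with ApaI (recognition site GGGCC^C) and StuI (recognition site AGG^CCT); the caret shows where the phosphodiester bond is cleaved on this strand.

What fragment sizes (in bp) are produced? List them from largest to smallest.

The ApaI site (GGGCCC) starts at position 49.
ApaI cuts after base 5 of each site (before the last base), so after position 53.
StuI sites (AGGCCT) start at positions 100, 130, 240.
StuI cuts after base 3 of each site, so after positions 102, 132, 242.
Combined cut positions: 53, 102, 132, 242.
Linear molecule, 4 cuts → 5 fragments:
  1–53 → 53 bp
  54–102 → 49 bp
  103–132 → 30 bp
  133–242 → 110 bp
  243–249 → 7 bp
Sorted largest to smallest: 110, 53, 49, 30, 7 bp.

110, 53, 49, 30, 7 bp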